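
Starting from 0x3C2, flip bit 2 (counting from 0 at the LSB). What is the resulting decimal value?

x = 01111000010
bit 2 is currently 0; toggle it via x ^ (1 << 2) = x ^ 4
→ 01111000110 = 966

966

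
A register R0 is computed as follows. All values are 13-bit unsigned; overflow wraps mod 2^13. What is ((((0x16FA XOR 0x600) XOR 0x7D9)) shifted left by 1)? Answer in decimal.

3654

0x16FA = 1011011111010
0x600 = 0011000000000
→ XOR → 1000011111010 = 4346
0x7D9 = 0011111011001
→ XOR → 1011100100011 = 5923
→ shifted left by 1 (mod 2^13) → 0111001000110 = 3654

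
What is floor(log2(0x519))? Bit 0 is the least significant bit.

0x519 = 10100011001
The topmost 1 is at position 10 (since 2^10 = 1024 ≤ 1305 < 2048).

10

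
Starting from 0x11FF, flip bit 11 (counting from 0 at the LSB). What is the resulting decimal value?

6655

x = 001000111111111
bit 11 is currently 0; toggle it via x ^ (1 << 11) = x ^ 2048
→ 001100111111111 = 6655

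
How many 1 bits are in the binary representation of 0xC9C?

6

0xC9C = 110010011100
Count the 1s: 1 + 1 + 1 + 1 + 1 + 1 = 6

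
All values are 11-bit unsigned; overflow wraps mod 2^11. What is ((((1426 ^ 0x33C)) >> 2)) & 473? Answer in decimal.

1426 = 10110010010
0x33C = 01100111100
→ ^ → 11010101110 = 1710
→ >> 2 → 00110101011 = 427
473 = 00111011001
→ & → 00110001001 = 393

393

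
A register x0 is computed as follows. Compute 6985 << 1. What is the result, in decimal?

13970

6985 = 01101101001001
shift left by 1 → 11011010010010 = 13970
(equivalently, 6985 × 2^1 = 6985 × 2)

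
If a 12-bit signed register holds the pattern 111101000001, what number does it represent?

-191

pattern = 111101000001 (MSB is 1 ⇒ negative)
Invert: 000010111110, add 1 → 000010111111 = 191, so the value is -191.
(Equivalently: 3905 - 2^12 = 3905 - 4096 = -191.)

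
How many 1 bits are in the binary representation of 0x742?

0x742 = 11101000010
Count the 1s: 1 + 1 + 1 + 1 + 1 = 5

5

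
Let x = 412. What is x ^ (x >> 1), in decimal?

x = 110011100 = 412
x>>1 = 011001110
XOR  = 101010010 = 338
(x ^ (x >> 1) gives the standard binary-reflected Gray code of x.)

338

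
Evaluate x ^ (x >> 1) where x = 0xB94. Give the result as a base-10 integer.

3678

x = 101110010100 = 2964
x>>1 = 010111001010
XOR  = 111001011110 = 3678
(x ^ (x >> 1) gives the standard binary-reflected Gray code of x.)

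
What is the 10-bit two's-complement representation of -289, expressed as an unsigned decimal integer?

735

289 in 10 bits: 0100100001
Invert: 1011011110
Add 1:  1011011111 = 735
(Check: 2^10 - 289 = 1024 - 289 = 735.)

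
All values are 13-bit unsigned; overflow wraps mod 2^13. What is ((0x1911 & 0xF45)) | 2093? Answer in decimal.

0x1911 = 1100100010001
0xF45 = 0111101000101
→ & → 0100100000001 = 2305
2093 = 0100000101101
→ | → 0100100101101 = 2349

2349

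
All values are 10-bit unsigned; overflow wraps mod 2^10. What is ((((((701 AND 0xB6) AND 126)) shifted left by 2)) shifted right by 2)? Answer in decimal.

52

701 = 1010111101
0xB6 = 0010110110
→ AND → 0010110100 = 180
126 = 0001111110
→ AND → 0000110100 = 52
→ shifted left by 2 (mod 2^10) → 0011010000 = 208
→ shifted right by 2 → 0000110100 = 52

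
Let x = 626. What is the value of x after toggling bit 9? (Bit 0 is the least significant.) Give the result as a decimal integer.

114

x = 1001110010
bit 9 is currently 1; toggle it via x ^ (1 << 9) = x ^ 512
→ 0001110010 = 114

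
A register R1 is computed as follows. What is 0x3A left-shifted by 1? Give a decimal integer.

0x3A = 0111010
shift left by 1 → 1110100 = 116
(equivalently, 58 × 2^1 = 58 × 2)

116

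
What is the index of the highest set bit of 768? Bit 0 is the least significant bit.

9

768 = 1100000000
The topmost 1 is at position 9 (since 2^9 = 512 ≤ 768 < 1024).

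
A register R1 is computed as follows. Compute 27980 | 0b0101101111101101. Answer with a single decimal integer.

32749

27980 = 110110101001100
b = 101101111101101
 OR → 111111111101101 = 32749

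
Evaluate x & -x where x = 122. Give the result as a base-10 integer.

2

x = 1111010 = 122
-x (two's complement) = …0000110
AND   = 0000010 = 2
(x & -x isolates the lowest set bit of x.)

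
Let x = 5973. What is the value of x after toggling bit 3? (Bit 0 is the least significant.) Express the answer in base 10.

x = 1011101010101
bit 3 is currently 0; toggle it via x ^ (1 << 3) = x ^ 8
→ 1011101011101 = 5981

5981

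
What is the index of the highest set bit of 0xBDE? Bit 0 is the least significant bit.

11

0xBDE = 101111011110
The topmost 1 is at position 11 (since 2^11 = 2048 ≤ 3038 < 4096).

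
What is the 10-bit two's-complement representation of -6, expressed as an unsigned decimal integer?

6 in 10 bits: 0000000110
Invert: 1111111001
Add 1:  1111111010 = 1018
(Check: 2^10 - 6 = 1024 - 6 = 1018.)

1018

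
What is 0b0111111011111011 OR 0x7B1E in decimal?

32767

a = 111111011111011
0x7B1E = 111101100011110
 OR → 111111111111111 = 32767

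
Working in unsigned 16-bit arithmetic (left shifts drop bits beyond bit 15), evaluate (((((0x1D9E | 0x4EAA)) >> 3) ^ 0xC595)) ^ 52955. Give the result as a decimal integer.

185

0x1D9E = 0001110110011110
0x4EAA = 0100111010101010
→ | → 0101111110111110 = 24510
→ >> 3 → 0000101111110111 = 3063
0xC595 = 1100010110010101
→ ^ → 1100111001100010 = 52834
52955 = 1100111011011011
→ ^ → 0000000010111001 = 185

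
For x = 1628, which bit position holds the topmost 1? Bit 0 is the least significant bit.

1628 = 11001011100
The topmost 1 is at position 10 (since 2^10 = 1024 ≤ 1628 < 2048).

10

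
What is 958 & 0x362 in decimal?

958 = 1110111110
0x362 = 1101100010
AND → 1100100010 = 802

802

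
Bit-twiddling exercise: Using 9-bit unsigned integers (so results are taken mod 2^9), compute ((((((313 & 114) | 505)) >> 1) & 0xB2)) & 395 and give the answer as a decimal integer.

313 = 100111001
114 = 001110010
→ & → 000110000 = 48
505 = 111111001
→ | → 111111001 = 505
→ >> 1 → 011111100 = 252
0xB2 = 010110010
→ & → 010110000 = 176
395 = 110001011
→ & → 010000000 = 128

128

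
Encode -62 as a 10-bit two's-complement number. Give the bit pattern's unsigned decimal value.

962

62 in 10 bits: 0000111110
Invert: 1111000001
Add 1:  1111000010 = 962
(Check: 2^10 - 62 = 1024 - 62 = 962.)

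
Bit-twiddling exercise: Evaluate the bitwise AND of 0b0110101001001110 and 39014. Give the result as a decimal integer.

a = 0110101001001110
39014 = 1001100001100110
AND → 0000100001000110 = 2118

2118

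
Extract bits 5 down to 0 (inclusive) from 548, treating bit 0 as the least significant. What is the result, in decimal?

v = 1000100100
Shift right by 0: 1000100100
Mask low 6 bits: 100100 = 36

36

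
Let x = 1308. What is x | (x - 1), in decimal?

1311

x = 10100011100 = 1308
x - 1 = 10100011011
OR    = 10100011111 = 1311
(x | (x - 1) sets all bits below the lowest set bit.)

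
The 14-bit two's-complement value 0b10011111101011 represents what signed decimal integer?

-6165

pattern = 10011111101011 (MSB is 1 ⇒ negative)
Invert: 01100000010100, add 1 → 01100000010101 = 6165, so the value is -6165.
(Equivalently: 10219 - 2^14 = 10219 - 16384 = -6165.)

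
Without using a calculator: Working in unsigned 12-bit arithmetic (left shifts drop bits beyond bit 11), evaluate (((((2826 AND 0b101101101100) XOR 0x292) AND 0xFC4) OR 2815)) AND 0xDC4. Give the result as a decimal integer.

2500

2826 = 101100001010
0b101101101100 = 101101101100
→ AND → 101100001000 = 2824
0x292 = 001010010010
→ XOR → 100110011010 = 2458
0xFC4 = 111111000100
→ AND → 100110000000 = 2432
2815 = 101011111111
→ OR → 101111111111 = 3071
0xDC4 = 110111000100
→ AND → 100111000100 = 2500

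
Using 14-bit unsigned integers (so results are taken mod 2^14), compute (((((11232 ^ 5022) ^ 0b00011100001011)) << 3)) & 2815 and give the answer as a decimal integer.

11232 = 10101111100000
5022 = 01001110011110
→ ^ → 11100001111110 = 14462
0b00011100001011 = 00011100001011
→ ^ → 11111101110101 = 16245
→ << 3 (mod 2^14) → 11101110101000 = 15272
2815 = 00101011111111
→ & → 00101010101000 = 2728

2728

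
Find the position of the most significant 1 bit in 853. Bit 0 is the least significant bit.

853 = 1101010101
The topmost 1 is at position 9 (since 2^9 = 512 ≤ 853 < 1024).

9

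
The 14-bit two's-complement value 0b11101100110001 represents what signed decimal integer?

pattern = 11101100110001 (MSB is 1 ⇒ negative)
Invert: 00010011001110, add 1 → 00010011001111 = 1231, so the value is -1231.
(Equivalently: 15153 - 2^14 = 15153 - 16384 = -1231.)

-1231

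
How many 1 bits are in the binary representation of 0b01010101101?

6

n = 1010101101
Count the 1s: 1 + 1 + 1 + 1 + 1 + 1 = 6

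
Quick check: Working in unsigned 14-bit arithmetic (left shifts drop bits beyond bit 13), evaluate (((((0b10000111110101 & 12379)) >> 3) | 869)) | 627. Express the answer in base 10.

1919

0b10000111110101 = 10000111110101
12379 = 11000001011011
→ & → 10000001010001 = 8273
→ >> 3 → 00010000001010 = 1034
869 = 00001101100101
→ | → 00011101101111 = 1903
627 = 00001001110011
→ | → 00011101111111 = 1919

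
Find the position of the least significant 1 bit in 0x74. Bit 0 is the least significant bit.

0x74 = 1110100
Trailing zeros: 2, so the lowest set bit is bit 2 (value 4).

2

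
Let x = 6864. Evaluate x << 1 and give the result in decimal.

6864 = 01101011010000
shift left by 1 → 11010110100000 = 13728
(equivalently, 6864 × 2^1 = 6864 × 2)

13728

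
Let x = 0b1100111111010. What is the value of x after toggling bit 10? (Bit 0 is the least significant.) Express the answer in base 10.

7674

x = 1100111111010
bit 10 is currently 0; toggle it via x ^ (1 << 10) = x ^ 1024
→ 1110111111010 = 7674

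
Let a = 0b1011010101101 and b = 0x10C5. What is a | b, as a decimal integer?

a = 1011010101101
0x10C5 = 1000011000101
 OR → 1011011101101 = 5869

5869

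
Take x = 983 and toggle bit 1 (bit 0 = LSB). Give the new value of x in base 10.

x = 1111010111
bit 1 is currently 1; toggle it via x ^ (1 << 1) = x ^ 2
→ 1111010101 = 981

981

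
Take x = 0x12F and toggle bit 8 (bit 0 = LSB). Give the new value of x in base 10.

47

x = 00100101111
bit 8 is currently 1; toggle it via x ^ (1 << 8) = x ^ 256
→ 00000101111 = 47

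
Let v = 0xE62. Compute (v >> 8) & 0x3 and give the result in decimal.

v = 00111001100010
Shift right by 8: 001110
Mask low 2 bits: 10 = 2

2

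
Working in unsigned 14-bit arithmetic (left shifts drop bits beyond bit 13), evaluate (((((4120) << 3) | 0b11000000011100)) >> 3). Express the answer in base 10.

1563

4120 = 01000000011000
→ << 3 (mod 2^14) → 00000011000000 = 192
0b11000000011100 = 11000000011100
→ | → 11000011011100 = 12508
→ >> 3 → 00011000011011 = 1563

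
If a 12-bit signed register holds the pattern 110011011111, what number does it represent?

pattern = 110011011111 (MSB is 1 ⇒ negative)
Invert: 001100100000, add 1 → 001100100001 = 801, so the value is -801.
(Equivalently: 3295 - 2^12 = 3295 - 4096 = -801.)

-801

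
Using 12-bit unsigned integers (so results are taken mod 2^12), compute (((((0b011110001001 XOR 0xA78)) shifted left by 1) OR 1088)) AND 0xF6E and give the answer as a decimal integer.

0b011110001001 = 011110001001
0xA78 = 101001111000
→ XOR → 110111110001 = 3569
→ shifted left by 1 (mod 2^12) → 101111100010 = 3042
1088 = 010001000000
→ OR → 111111100010 = 4066
0xF6E = 111101101110
→ AND → 111101100010 = 3938

3938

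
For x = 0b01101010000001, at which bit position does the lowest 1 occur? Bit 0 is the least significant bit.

0b01101010000001 = 1101010000001
Trailing zeros: 0, so the lowest set bit is bit 0 (value 1).

0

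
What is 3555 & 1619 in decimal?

1091

3555 = 110111100011
1619 = 011001010011
AND → 010001000011 = 1091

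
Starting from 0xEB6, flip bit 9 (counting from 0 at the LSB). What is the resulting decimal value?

x = 111010110110
bit 9 is currently 1; toggle it via x ^ (1 << 9) = x ^ 512
→ 110010110110 = 3254

3254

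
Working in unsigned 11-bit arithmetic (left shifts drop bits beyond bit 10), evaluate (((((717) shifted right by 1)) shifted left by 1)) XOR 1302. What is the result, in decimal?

717 = 01011001101
→ shifted right by 1 → 00101100110 = 358
→ shifted left by 1 (mod 2^11) → 01011001100 = 716
1302 = 10100010110
→ XOR → 11111011010 = 2010

2010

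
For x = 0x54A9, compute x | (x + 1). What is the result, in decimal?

21675

x = 101010010101001 = 21673
x + 1 = 101010010101010
OR    = 101010010101011 = 21675
(x | (x + 1) sets the lowest cleared bit.)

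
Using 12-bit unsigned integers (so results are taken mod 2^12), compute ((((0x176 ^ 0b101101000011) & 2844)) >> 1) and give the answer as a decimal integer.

1290

0x176 = 000101110110
0b101101000011 = 101101000011
→ ^ → 101000110101 = 2613
2844 = 101100011100
→ & → 101000010100 = 2580
→ >> 1 → 010100001010 = 1290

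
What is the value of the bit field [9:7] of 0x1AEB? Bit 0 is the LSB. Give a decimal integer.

v = 01101011101011
Shift right by 7: 0110101
Mask low 3 bits: 101 = 5

5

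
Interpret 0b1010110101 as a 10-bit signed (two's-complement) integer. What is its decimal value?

pattern = 1010110101 (MSB is 1 ⇒ negative)
Invert: 0101001010, add 1 → 0101001011 = 331, so the value is -331.
(Equivalently: 693 - 2^10 = 693 - 1024 = -331.)

-331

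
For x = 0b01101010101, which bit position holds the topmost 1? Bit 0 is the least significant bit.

9

0b01101010101 = 1101010101
The topmost 1 is at position 9 (since 2^9 = 512 ≤ 853 < 1024).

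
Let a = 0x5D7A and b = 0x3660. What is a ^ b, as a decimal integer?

27418

0x5D7A = 101110101111010
0x3660 = 011011001100000
XOR → 110101100011010 = 27418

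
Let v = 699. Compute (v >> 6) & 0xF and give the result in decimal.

v = 1010111011
Shift right by 6: 1010
Mask low 4 bits: 1010 = 10

10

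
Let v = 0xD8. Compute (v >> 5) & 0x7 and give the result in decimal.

6

v = 11011000
Shift right by 5: 110
Mask low 3 bits: 110 = 6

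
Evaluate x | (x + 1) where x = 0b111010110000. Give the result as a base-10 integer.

3761

x = 111010110000 = 3760
x + 1 = 111010110001
OR    = 111010110001 = 3761
(x | (x + 1) sets the lowest cleared bit.)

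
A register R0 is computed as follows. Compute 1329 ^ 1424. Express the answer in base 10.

1329 = 10100110001
1424 = 10110010000
XOR → 00010100001 = 161

161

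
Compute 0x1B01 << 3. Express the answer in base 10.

0x1B01 = 0001101100000001
shift left by 3 → 1101100000001000 = 55304
(equivalently, 6913 × 2^3 = 6913 × 8)

55304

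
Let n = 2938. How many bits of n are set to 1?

2938 = 101101111010
Count the 1s: 1 + 1 + 1 + 1 + 1 + 1 + 1 + 1 = 8

8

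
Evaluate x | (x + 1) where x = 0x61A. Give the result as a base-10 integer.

x = 11000011010 = 1562
x + 1 = 11000011011
OR    = 11000011011 = 1563
(x | (x + 1) sets the lowest cleared bit.)

1563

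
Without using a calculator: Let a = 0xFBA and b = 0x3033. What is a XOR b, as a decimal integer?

0xFBA = 00111110111010
0x3033 = 11000000110011
XOR → 11111110001001 = 16265

16265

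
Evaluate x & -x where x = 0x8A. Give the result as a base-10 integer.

x = 10001010 = 138
-x (two's complement) = …01110110
AND   = 00000010 = 2
(x & -x isolates the lowest set bit of x.)

2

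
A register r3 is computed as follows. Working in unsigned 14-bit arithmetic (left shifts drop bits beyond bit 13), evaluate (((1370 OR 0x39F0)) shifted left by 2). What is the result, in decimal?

14312

1370 = 00010101011010
0x39F0 = 11100111110000
→ OR → 11110111111010 = 15866
→ shifted left by 2 (mod 2^14) → 11011111101000 = 14312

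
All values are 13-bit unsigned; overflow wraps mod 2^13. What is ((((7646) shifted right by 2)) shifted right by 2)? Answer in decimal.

7646 = 1110111011110
→ shifted right by 2 → 0011101110111 = 1911
→ shifted right by 2 → 0000111011101 = 477

477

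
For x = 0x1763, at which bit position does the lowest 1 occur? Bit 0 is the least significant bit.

0

0x1763 = 1011101100011
Trailing zeros: 0, so the lowest set bit is bit 0 (value 1).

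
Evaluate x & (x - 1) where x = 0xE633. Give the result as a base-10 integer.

x = 1110011000110011 = 58931
x - 1 = 1110011000110010
AND   = 1110011000110010 = 58930
(x & (x - 1) clears the lowest set bit of x.)

58930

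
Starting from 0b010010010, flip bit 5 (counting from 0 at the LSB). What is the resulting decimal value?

178

x = 010010010
bit 5 is currently 0; toggle it via x ^ (1 << 5) = x ^ 32
→ 010110010 = 178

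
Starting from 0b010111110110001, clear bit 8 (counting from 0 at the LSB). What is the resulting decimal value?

x = 010111110110001
bit 8 is currently 1; clear it via x & ~(1 << 8) = x & ~256
→ 010111010110001 = 11953

11953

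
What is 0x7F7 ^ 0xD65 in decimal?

2706

0x7F7 = 011111110111
0xD65 = 110101100101
XOR → 101010010010 = 2706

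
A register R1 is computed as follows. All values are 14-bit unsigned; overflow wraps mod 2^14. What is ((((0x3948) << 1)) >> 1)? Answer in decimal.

0x3948 = 11100101001000
→ << 1 (mod 2^14) → 11001010010000 = 12944
→ >> 1 → 01100101001000 = 6472

6472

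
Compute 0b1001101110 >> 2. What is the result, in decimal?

155

x = 1001101110
shift right by 2 → 0010011011 = 155
(equivalently, floor(622 / 4))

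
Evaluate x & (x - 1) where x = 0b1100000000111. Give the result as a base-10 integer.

6150

x = 1100000000111 = 6151
x - 1 = 1100000000110
AND   = 1100000000110 = 6150
(x & (x - 1) clears the lowest set bit of x.)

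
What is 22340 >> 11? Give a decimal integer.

22340 = 101011101000100
shift right by 11 → 000000000001010 = 10
(equivalently, floor(22340 / 2048))

10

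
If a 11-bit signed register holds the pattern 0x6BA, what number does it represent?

-326

pattern = 11010111010 (MSB is 1 ⇒ negative)
Invert: 00101000101, add 1 → 00101000110 = 326, so the value is -326.
(Equivalently: 1722 - 2^11 = 1722 - 2048 = -326.)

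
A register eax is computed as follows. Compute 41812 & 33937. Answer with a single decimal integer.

32784

41812 = 1010001101010100
33937 = 1000010010010001
AND → 1000000000010000 = 32784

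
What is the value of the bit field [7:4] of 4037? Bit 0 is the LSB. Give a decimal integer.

v = 111111000101
Shift right by 4: 11111100
Mask low 4 bits: 1100 = 12

12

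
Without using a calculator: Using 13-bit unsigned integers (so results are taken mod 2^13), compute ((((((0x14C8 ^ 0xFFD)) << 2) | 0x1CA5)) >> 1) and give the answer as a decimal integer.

0x14C8 = 1010011001000
0xFFD = 0111111111101
→ ^ → 1101100110101 = 6965
→ << 2 (mod 2^13) → 0110011010100 = 3284
0x1CA5 = 1110010100101
→ | → 1110011110101 = 7413
→ >> 1 → 0111001111010 = 3706

3706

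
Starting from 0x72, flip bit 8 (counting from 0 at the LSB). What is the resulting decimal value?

370

x = 0001110010
bit 8 is currently 0; toggle it via x ^ (1 << 8) = x ^ 256
→ 0101110010 = 370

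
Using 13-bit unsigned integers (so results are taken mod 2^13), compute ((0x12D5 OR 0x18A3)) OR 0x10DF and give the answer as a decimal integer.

0x12D5 = 1001011010101
0x18A3 = 1100010100011
→ OR → 1101011110111 = 6903
0x10DF = 1000011011111
→ OR → 1101011111111 = 6911

6911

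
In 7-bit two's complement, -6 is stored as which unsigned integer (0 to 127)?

6 in 7 bits: 0000110
Invert: 1111001
Add 1:  1111010 = 122
(Check: 2^7 - 6 = 128 - 6 = 122.)

122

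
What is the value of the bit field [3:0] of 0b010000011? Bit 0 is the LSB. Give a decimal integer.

3

v = 010000011
Shift right by 0: 010000011
Mask low 4 bits: 0011 = 3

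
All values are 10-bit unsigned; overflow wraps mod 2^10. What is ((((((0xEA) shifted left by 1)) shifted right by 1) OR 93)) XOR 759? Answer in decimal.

0xEA = 0011101010
→ shifted left by 1 (mod 2^10) → 0111010100 = 468
→ shifted right by 1 → 0011101010 = 234
93 = 0001011101
→ OR → 0011111111 = 255
759 = 1011110111
→ XOR → 1000001000 = 520

520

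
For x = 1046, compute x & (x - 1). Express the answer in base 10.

1044

x = 10000010110 = 1046
x - 1 = 10000010101
AND   = 10000010100 = 1044
(x & (x - 1) clears the lowest set bit of x.)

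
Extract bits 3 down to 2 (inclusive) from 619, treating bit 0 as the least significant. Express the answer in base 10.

2

v = 1001101011
Shift right by 2: 10011010
Mask low 2 bits: 10 = 2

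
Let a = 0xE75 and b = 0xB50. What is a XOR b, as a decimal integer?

0xE75 = 111001110101
0xB50 = 101101010000
XOR → 010100100101 = 1317

1317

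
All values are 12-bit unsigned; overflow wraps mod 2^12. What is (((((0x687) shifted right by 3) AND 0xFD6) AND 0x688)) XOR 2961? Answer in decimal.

0x687 = 011010000111
→ shifted right by 3 → 000011010000 = 208
0xFD6 = 111111010110
→ AND → 000011010000 = 208
0x688 = 011010001000
→ AND → 000010000000 = 128
2961 = 101110010001
→ XOR → 101100010001 = 2833

2833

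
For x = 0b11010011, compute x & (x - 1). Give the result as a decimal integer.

x = 11010011 = 211
x - 1 = 11010010
AND   = 11010010 = 210
(x & (x - 1) clears the lowest set bit of x.)

210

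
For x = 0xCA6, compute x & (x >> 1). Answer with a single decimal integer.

1026

x = 110010100110 = 3238
x>>1 = 011001010011
AND  = 010000000010 = 1026
(x & (x >> 1) has a 1 wherever x has two consecutive 1 bits.)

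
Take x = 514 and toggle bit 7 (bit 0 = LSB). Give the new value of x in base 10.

x = 01000000010
bit 7 is currently 0; toggle it via x ^ (1 << 7) = x ^ 128
→ 01010000010 = 642

642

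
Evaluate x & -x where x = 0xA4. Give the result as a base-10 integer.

4

x = 10100100 = 164
-x (two's complement) = …01011100
AND   = 00000100 = 4
(x & -x isolates the lowest set bit of x.)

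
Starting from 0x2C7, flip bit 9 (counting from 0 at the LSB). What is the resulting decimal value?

x = 01011000111
bit 9 is currently 1; toggle it via x ^ (1 << 9) = x ^ 512
→ 00011000111 = 199

199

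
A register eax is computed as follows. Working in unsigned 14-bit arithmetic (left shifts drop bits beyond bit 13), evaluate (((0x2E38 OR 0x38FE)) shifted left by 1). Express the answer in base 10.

0x2E38 = 10111000111000
0x38FE = 11100011111110
→ OR → 11111011111110 = 16126
→ shifted left by 1 (mod 2^14) → 11110111111100 = 15868

15868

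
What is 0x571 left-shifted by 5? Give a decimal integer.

0x571 = 0000010101110001
shift left by 5 → 1010111000100000 = 44576
(equivalently, 1393 × 2^5 = 1393 × 32)

44576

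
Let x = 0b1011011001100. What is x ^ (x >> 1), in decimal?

x = 1011011001100 = 5836
x>>1 = 0101101100110
XOR  = 1110110101010 = 7594
(x ^ (x >> 1) gives the standard binary-reflected Gray code of x.)

7594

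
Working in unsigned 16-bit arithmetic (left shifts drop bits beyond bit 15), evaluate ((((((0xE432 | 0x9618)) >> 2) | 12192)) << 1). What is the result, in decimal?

32604

0xE432 = 1110010000110010
0x9618 = 1001011000011000
→ | → 1111011000111010 = 63034
→ >> 2 → 0011110110001110 = 15758
12192 = 0010111110100000
→ | → 0011111110101110 = 16302
→ << 1 (mod 2^16) → 0111111101011100 = 32604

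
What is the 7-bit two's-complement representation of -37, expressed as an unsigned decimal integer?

91

37 in 7 bits: 0100101
Invert: 1011010
Add 1:  1011011 = 91
(Check: 2^7 - 37 = 128 - 37 = 91.)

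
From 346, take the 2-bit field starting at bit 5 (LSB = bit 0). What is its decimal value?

2

v = 101011010
Shift right by 5: 1010
Mask low 2 bits: 10 = 2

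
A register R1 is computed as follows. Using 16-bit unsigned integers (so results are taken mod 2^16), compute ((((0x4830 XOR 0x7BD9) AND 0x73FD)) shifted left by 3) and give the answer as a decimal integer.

40776

0x4830 = 0100100000110000
0x7BD9 = 0111101111011001
→ XOR → 0011001111101001 = 13289
0x73FD = 0111001111111101
→ AND → 0011001111101001 = 13289
→ shifted left by 3 (mod 2^16) → 1001111101001000 = 40776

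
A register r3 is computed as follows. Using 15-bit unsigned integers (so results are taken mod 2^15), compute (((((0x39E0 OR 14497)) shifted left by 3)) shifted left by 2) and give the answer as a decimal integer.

15392

0x39E0 = 011100111100000
14497 = 011100010100001
→ OR → 011100111100001 = 14817
→ shifted left by 3 (mod 2^15) → 100111100001000 = 20232
→ shifted left by 2 (mod 2^15) → 011110000100000 = 15392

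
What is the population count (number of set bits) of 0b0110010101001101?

n = 110010101001101
Count the 1s: 1 + 1 + 1 + 1 + 1 + 1 + 1 + 1 = 8

8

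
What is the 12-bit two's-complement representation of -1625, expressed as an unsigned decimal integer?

2471

1625 in 12 bits: 011001011001
Invert: 100110100110
Add 1:  100110100111 = 2471
(Check: 2^12 - 1625 = 4096 - 1625 = 2471.)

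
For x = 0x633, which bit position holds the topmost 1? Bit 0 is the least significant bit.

10

0x633 = 11000110011
The topmost 1 is at position 10 (since 2^10 = 1024 ≤ 1587 < 2048).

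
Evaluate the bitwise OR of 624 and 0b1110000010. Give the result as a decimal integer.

624 = 1001110000
b = 1110000010
 OR → 1111110010 = 1010

1010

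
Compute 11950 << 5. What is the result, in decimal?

382400

11950 = 0000010111010101110
shift left by 5 → 1011101010111000000 = 382400
(equivalently, 11950 × 2^5 = 11950 × 32)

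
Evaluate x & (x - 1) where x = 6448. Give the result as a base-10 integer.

x = 1100100110000 = 6448
x - 1 = 1100100101111
AND   = 1100100100000 = 6432
(x & (x - 1) clears the lowest set bit of x.)

6432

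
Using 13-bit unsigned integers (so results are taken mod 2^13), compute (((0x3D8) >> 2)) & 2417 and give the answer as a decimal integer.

112

0x3D8 = 0001111011000
→ >> 2 → 0000011110110 = 246
2417 = 0100101110001
→ & → 0000001110000 = 112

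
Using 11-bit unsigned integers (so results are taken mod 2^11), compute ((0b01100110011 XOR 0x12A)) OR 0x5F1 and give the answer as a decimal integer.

2041

0b01100110011 = 01100110011
0x12A = 00100101010
→ XOR → 01000011001 = 537
0x5F1 = 10111110001
→ OR → 11111111001 = 2041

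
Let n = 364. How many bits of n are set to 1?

364 = 101101100
Count the 1s: 1 + 1 + 1 + 1 + 1 = 5

5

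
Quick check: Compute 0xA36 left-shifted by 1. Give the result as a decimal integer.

5228

0xA36 = 0101000110110
shift left by 1 → 1010001101100 = 5228
(equivalently, 2614 × 2^1 = 2614 × 2)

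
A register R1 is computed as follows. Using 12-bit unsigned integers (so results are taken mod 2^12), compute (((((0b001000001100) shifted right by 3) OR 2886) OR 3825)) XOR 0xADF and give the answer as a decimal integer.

1320

0b001000001100 = 001000001100
→ shifted right by 3 → 000001000001 = 65
2886 = 101101000110
→ OR → 101101000111 = 2887
3825 = 111011110001
→ OR → 111111110111 = 4087
0xADF = 101011011111
→ XOR → 010100101000 = 1320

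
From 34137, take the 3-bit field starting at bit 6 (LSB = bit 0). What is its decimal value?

5

v = 1000010101011001
Shift right by 6: 1000010101
Mask low 3 bits: 101 = 5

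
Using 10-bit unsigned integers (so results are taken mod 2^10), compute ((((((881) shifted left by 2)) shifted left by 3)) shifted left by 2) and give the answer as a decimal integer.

128

881 = 1101110001
→ shifted left by 2 (mod 2^10) → 0111000100 = 452
→ shifted left by 3 (mod 2^10) → 1000100000 = 544
→ shifted left by 2 (mod 2^10) → 0010000000 = 128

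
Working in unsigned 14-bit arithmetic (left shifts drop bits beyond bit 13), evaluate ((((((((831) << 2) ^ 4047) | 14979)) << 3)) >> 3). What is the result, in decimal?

947

831 = 00001100111111
→ << 2 (mod 2^14) → 00110011111100 = 3324
4047 = 00111111001111
→ ^ → 00001100110011 = 819
14979 = 11101010000011
→ | → 11101110110011 = 15283
→ << 3 (mod 2^14) → 01110110011000 = 7576
→ >> 3 → 00001110110011 = 947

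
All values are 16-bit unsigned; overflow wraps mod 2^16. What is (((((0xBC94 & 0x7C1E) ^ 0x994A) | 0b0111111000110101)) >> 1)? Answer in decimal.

0xBC94 = 1011110010010100
0x7C1E = 0111110000011110
→ & → 0011110000010100 = 15380
0x994A = 1001100101001010
→ ^ → 1010010101011110 = 42334
0b0111111000110101 = 0111111000110101
→ | → 1111111101111111 = 65407
→ >> 1 → 0111111110111111 = 32703

32703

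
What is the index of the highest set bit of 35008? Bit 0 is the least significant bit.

35008 = 1000100011000000
The topmost 1 is at position 15 (since 2^15 = 32768 ≤ 35008 < 65536).

15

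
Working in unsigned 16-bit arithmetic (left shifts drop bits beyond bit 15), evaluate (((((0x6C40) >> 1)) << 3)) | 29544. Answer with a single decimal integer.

62312

0x6C40 = 0110110001000000
→ >> 1 → 0011011000100000 = 13856
→ << 3 (mod 2^16) → 1011000100000000 = 45312
29544 = 0111001101101000
→ | → 1111001101101000 = 62312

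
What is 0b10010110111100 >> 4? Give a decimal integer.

x = 10010110111100
shift right by 4 → 00001001011011 = 603
(equivalently, floor(9660 / 16))

603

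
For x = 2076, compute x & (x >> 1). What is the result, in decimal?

12

x = 100000011100 = 2076
x>>1 = 010000001110
AND  = 000000001100 = 12
(x & (x >> 1) has a 1 wherever x has two consecutive 1 bits.)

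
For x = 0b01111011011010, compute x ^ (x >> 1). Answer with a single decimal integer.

4535

x = 1111011011010 = 7898
x>>1 = 0111101101101
XOR  = 1000110110111 = 4535
(x ^ (x >> 1) gives the standard binary-reflected Gray code of x.)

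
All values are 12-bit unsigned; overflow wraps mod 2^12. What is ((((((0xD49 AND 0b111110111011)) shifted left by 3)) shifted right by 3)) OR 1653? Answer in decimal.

1917

0xD49 = 110101001001
0b111110111011 = 111110111011
→ AND → 110100001001 = 3337
→ shifted left by 3 (mod 2^12) → 100001001000 = 2120
→ shifted right by 3 → 000100001001 = 265
1653 = 011001110101
→ OR → 011101111101 = 1917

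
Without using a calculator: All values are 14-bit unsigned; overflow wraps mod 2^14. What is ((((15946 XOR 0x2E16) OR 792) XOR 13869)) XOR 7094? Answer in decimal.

16071

15946 = 11111001001010
0x2E16 = 10111000010110
→ XOR → 01000001011100 = 4188
792 = 00001100011000
→ OR → 01001101011100 = 4956
13869 = 11011000101101
→ XOR → 10010101110001 = 9585
7094 = 01101110110110
→ XOR → 11111011000111 = 16071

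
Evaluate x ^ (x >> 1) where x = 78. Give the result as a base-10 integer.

105

x = 1001110 = 78
x>>1 = 0100111
XOR  = 1101001 = 105
(x ^ (x >> 1) gives the standard binary-reflected Gray code of x.)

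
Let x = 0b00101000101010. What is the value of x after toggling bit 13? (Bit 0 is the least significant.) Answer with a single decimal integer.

10794

x = 00101000101010
bit 13 is currently 0; toggle it via x ^ (1 << 13) = x ^ 8192
→ 10101000101010 = 10794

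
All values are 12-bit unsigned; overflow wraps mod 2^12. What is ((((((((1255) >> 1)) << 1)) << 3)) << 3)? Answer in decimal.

1255 = 010011100111
→ >> 1 → 001001110011 = 627
→ << 1 (mod 2^12) → 010011100110 = 1254
→ << 3 (mod 2^12) → 011100110000 = 1840
→ << 3 (mod 2^12) → 100110000000 = 2432

2432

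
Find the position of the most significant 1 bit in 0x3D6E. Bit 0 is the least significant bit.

0x3D6E = 11110101101110
The topmost 1 is at position 13 (since 2^13 = 8192 ≤ 15726 < 16384).

13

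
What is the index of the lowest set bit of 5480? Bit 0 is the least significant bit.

5480 = 1010101101000
Trailing zeros: 3, so the lowest set bit is bit 3 (value 8).

3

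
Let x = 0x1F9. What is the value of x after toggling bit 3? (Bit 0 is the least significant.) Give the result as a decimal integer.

497

x = 0111111001
bit 3 is currently 1; toggle it via x ^ (1 << 3) = x ^ 8
→ 0111110001 = 497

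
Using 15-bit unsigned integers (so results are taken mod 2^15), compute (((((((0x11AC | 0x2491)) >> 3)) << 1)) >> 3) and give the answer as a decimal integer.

0x11AC = 001000110101100
0x2491 = 010010010010001
→ | → 011010110111101 = 13757
→ >> 3 → 000011010110111 = 1719
→ << 1 (mod 2^15) → 000110101101110 = 3438
→ >> 3 → 000000110101101 = 429

429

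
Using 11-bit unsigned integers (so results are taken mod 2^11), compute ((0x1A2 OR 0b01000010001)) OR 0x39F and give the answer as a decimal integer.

0x1A2 = 00110100010
0b01000010001 = 01000010001
→ OR → 01110110011 = 947
0x39F = 01110011111
→ OR → 01110111111 = 959

959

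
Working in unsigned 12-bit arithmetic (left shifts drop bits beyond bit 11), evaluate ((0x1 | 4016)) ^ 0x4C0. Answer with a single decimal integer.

2929

0x1 = 000000000001
4016 = 111110110000
→ | → 111110110001 = 4017
0x4C0 = 010011000000
→ ^ → 101101110001 = 2929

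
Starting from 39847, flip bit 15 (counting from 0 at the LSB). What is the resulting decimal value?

7079

x = 1001101110100111
bit 15 is currently 1; toggle it via x ^ (1 << 15) = x ^ 32768
→ 0001101110100111 = 7079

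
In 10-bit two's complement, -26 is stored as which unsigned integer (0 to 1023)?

998

26 in 10 bits: 0000011010
Invert: 1111100101
Add 1:  1111100110 = 998
(Check: 2^10 - 26 = 1024 - 26 = 998.)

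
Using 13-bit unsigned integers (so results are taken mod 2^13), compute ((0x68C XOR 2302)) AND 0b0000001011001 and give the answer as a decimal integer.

80

0x68C = 0011010001100
2302 = 0100011111110
→ XOR → 0111001110010 = 3698
0b0000001011001 = 0000001011001
→ AND → 0000001010000 = 80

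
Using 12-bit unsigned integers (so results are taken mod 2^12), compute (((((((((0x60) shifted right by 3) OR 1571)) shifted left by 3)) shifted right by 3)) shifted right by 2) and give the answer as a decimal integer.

11

0x60 = 000001100000
→ shifted right by 3 → 000000001100 = 12
1571 = 011000100011
→ OR → 011000101111 = 1583
→ shifted left by 3 (mod 2^12) → 000101111000 = 376
→ shifted right by 3 → 000000101111 = 47
→ shifted right by 2 → 000000001011 = 11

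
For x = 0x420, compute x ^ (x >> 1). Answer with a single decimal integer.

x = 10000100000 = 1056
x>>1 = 01000010000
XOR  = 11000110000 = 1584
(x ^ (x >> 1) gives the standard binary-reflected Gray code of x.)

1584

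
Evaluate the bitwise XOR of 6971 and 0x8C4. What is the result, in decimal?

6971 = 1101100111011
0x8C4 = 0100011000100
XOR → 1001111111111 = 5119

5119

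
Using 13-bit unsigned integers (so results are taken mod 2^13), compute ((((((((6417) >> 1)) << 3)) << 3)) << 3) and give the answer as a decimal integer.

4096

6417 = 1100100010001
→ >> 1 → 0110010001000 = 3208
→ << 3 (mod 2^13) → 0010001000000 = 1088
→ << 3 (mod 2^13) → 0001000000000 = 512
→ << 3 (mod 2^13) → 1000000000000 = 4096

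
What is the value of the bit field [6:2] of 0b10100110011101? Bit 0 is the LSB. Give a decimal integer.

7

v = 10100110011101
Shift right by 2: 101001100111
Mask low 5 bits: 00111 = 7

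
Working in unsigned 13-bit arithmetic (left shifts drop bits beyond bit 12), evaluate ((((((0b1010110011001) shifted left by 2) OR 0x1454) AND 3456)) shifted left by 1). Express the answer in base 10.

0b1010110011001 = 1010110011001
→ shifted left by 2 (mod 2^13) → 1011001100100 = 5732
0x1454 = 1010001010100
→ OR → 1011001110100 = 5748
3456 = 0110110000000
→ AND → 0010000000000 = 1024
→ shifted left by 1 (mod 2^13) → 0100000000000 = 2048

2048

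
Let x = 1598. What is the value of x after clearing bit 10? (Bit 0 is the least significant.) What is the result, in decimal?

x = 11000111110
bit 10 is currently 1; clear it via x & ~(1 << 10) = x & ~1024
→ 01000111110 = 574

574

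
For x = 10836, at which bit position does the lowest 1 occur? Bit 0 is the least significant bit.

2

10836 = 10101001010100
Trailing zeros: 2, so the lowest set bit is bit 2 (value 4).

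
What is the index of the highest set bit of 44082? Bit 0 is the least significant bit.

15

44082 = 1010110000110010
The topmost 1 is at position 15 (since 2^15 = 32768 ≤ 44082 < 65536).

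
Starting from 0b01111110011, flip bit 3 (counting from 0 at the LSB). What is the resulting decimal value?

1019

x = 01111110011
bit 3 is currently 0; toggle it via x ^ (1 << 3) = x ^ 8
→ 01111111011 = 1019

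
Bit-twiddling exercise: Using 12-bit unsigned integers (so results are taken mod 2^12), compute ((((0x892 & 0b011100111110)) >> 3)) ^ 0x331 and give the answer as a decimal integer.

0x892 = 100010010010
0b011100111110 = 011100111110
→ & → 000000010010 = 18
→ >> 3 → 000000000010 = 2
0x331 = 001100110001
→ ^ → 001100110011 = 819

819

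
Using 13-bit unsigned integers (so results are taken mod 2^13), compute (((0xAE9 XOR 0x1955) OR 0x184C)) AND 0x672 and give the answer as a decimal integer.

0xAE9 = 0101011101001
0x1955 = 1100101010101
→ XOR → 1001110111100 = 5052
0x184C = 1100001001100
→ OR → 1101111111100 = 7164
0x672 = 0011001110010
→ AND → 0001001110000 = 624

624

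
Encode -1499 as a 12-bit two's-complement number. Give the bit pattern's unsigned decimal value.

2597

1499 in 12 bits: 010111011011
Invert: 101000100100
Add 1:  101000100101 = 2597
(Check: 2^12 - 1499 = 4096 - 1499 = 2597.)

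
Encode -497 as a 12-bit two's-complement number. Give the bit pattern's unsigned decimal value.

497 in 12 bits: 000111110001
Invert: 111000001110
Add 1:  111000001111 = 3599
(Check: 2^12 - 497 = 4096 - 497 = 3599.)

3599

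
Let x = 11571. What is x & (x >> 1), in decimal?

1041

x = 10110100110011 = 11571
x>>1 = 01011010011001
AND  = 00010000010001 = 1041
(x & (x >> 1) has a 1 wherever x has two consecutive 1 bits.)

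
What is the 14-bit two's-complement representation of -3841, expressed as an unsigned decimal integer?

12543

3841 in 14 bits: 00111100000001
Invert: 11000011111110
Add 1:  11000011111111 = 12543
(Check: 2^14 - 3841 = 16384 - 3841 = 12543.)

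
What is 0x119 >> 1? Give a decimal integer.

140

0x119 = 100011001
shift right by 1 → 010001100 = 140
(equivalently, floor(281 / 2))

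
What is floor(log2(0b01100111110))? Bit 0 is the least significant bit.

0b01100111110 = 1100111110
The topmost 1 is at position 9 (since 2^9 = 512 ≤ 830 < 1024).

9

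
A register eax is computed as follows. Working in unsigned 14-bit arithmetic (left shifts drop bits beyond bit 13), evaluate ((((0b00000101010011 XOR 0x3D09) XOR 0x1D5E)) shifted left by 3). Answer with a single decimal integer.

2080

0b00000101010011 = 00000101010011
0x3D09 = 11110100001001
→ XOR → 11110001011010 = 15450
0x1D5E = 01110101011110
→ XOR → 10000100000100 = 8452
→ shifted left by 3 (mod 2^14) → 00100000100000 = 2080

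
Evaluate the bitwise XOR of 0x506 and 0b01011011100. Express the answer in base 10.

0x506 = 10100000110
b = 01011011100
XOR → 11111011010 = 2010

2010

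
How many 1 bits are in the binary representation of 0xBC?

0xBC = 10111100
Count the 1s: 1 + 1 + 1 + 1 + 1 = 5

5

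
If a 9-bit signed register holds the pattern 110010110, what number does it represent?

-106

pattern = 110010110 (MSB is 1 ⇒ negative)
Invert: 001101001, add 1 → 001101010 = 106, so the value is -106.
(Equivalently: 406 - 2^9 = 406 - 512 = -106.)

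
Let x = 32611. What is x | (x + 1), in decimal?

32615

x = 111111101100011 = 32611
x + 1 = 111111101100100
OR    = 111111101100111 = 32615
(x | (x + 1) sets the lowest cleared bit.)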